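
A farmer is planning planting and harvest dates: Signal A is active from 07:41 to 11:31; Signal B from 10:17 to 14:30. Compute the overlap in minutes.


Interval A: [461, 691] minutes from midnight
Interval B: [617, 870] minutes from midnight
Overlap start = max(461, 617) = 617
Overlap end = min(691, 870) = 691
Overlap = 691 - 617 = 74 minutes

74


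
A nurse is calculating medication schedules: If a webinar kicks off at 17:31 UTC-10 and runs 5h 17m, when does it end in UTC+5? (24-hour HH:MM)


Start: 17:31 in UTC-10
Step 1 - add duration:
  minutes: 31 + 17 = 48
  hours: 17 + 5 + 0 = 22
  end in UTC-10: 22:48
Step 2 - convert UTC-10 -> UTC+5:
  offset difference: 5 - (-10) = 15 hours
  22 + (15) = 37 -> mod 24 = 13
Result: 13:48 in UTC+5

13:48


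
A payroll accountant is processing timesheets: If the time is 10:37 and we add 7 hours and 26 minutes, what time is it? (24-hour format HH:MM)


Start time: 10:37
Adding: 7 hours 26 minutes
Minutes: 37 + 26 = 63
Minute overflow: 63 >= 60, so carry 1 hour, minutes = 3
Hours: 10 + 7 + 1 = 18
Result: 18:03

18:03


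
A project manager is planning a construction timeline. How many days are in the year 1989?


Year: 1989
Check leap year rules:
Divisible by 4? No
1989 is not a leap year
Days: 365

365


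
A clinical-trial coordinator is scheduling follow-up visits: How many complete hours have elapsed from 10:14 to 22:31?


Start: 10:14
End: 22:31
Hour difference: 22 - 10 = 12 hours
Minute difference: 31 - 14 = 17 minutes
Total minutes: 737
Complete hours: 737 / 60 = 12 (remainder 17)

12


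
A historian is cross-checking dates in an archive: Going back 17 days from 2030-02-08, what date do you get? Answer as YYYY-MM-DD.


Start: 2030-02-08
Subtracting 17 days
Days already passed in February: 8
After going back through February: 9 more days to subtract
January 2030 has 31 days, need 9
Result: 2030-01-22

2030-01-22


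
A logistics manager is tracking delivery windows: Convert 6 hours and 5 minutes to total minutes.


Hours: 6
Extra minutes: 5
Minutes per hour: 60
Hours to minutes: 6 x 60 = 360
Total: 360 + 5 = 365

365


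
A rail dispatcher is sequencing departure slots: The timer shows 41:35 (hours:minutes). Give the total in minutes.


Hours: 41
Minutes: 35
Convert hours to minutes: 41 x 60 = 2460
Add remaining minutes: 2460 + 35 = 2495

2495


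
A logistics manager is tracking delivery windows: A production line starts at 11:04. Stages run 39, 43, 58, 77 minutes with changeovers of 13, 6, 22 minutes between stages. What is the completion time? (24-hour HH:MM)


Start: 11:04 = 664 min from midnight
  after task 1 (39 min): 11:43
  after break (13 min): 11:56
  after task 2 (43 min): 12:39
  after break (6 min): 12:45
  after task 3 (58 min): 13:43
  after break (22 min): 14:05
  after task 4 (77 min): 15:22
Total elapsed: 258 minutes
End time: 15:22

15:22


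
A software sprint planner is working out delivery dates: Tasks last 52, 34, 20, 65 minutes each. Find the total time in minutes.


Durations: 52, 34, 20, 65
Running sum: 52
+ 34 = 86
+ 20 = 106
+ 65 = 171
Total duration: 171 minutes
That is 2 hours and 51 minutes

171


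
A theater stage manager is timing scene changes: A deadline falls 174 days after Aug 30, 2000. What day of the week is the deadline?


Start: 2000-08-30 (Wednesday)
Step 1 - find target date: add 174 days
  2000-08-30 + 174 days = 2001-02-20
Step 2 - day of week:
  174 mod 7 = 6
  Wednesday + 6 days -> Tuesday
Result: Tuesday (2001-02-20)

Tuesday


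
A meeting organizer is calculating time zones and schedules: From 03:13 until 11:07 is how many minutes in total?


Start time: 03:13 = 193 minutes from midnight
End time: 11:07 = 667 minutes from midnight
Difference: 667 - 193 = 474 minutes
That is 7 hours and 54 minutes

474


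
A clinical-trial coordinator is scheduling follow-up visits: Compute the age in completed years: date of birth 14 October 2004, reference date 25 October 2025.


Birth: 2004-10-14
Reference: 2025-10-25
Year difference: 2025 - 2004 = 21
Has birthday (10-14) occurred by 10-25? Yes
Age in full years: 21

21


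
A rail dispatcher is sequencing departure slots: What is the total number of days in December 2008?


Month: December
Year: 2008
December is a 31-day month
Total: 31 days

31


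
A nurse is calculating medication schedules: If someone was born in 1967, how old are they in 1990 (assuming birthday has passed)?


Birth year: 1967
Current year: 1990
Age = current year - birth year
Age = 1990 - 1967 = 23

23


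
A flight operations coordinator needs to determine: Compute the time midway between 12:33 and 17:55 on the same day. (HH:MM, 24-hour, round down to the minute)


Start time: 12:33 = 753 minutes from midnight
End time: 17:55 = 1075 minutes from midnight
Sum: 753 + 1075 = 1828
Midpoint: 1828 / 2 = 914 minutes
Convert: 914 / 60 = 15 hours, 14 minutes
Result: 15:14

15:14


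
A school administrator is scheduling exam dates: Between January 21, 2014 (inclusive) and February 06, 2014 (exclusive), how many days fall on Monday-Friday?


Start: 2014-01-21 (Tuesday)
End (exclusive): 2014-02-06 (Thursday)
Total calendar days: 16
Full weeks: 16 // 7 = 2 -> 10 weekdays
Remaining 2 days starting on Tuesday:
  Tue(w), Wed(w) -> 2 weekdays
Total business days: 10 + 2 = 12

12


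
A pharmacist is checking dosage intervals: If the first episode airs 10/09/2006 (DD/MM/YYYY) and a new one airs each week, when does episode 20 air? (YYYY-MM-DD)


First occurrence: 2006-09-10 (occurrence 1)
Each occurrence is 7 days after the previous.
Occurrence 20 is 19 weeks after the first.
19 weeks = 133 days
2006-09-10 + 133 days = 2007-01-21

2007-01-21


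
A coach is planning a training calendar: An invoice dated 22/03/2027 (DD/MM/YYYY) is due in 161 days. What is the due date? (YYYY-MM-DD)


Start: 2027-03-22
Adding 161 days
Days remaining in March: 9
After March: 152 days still to add
April 2027: 30 days, 122 remaining
May 2027: 31 days, 91 remaining
June 2027: 30 days, 61 remaining
July 2027: 31 days, 30 remaining
Result: 2027-08-30

2027-08-30


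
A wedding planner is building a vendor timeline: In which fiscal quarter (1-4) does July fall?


Month: July (month 7)
Q1: January-March (months 1-3)
Q2: April-June (months 4-6)
Q3: July-September (months 7-9)
Q4: October-December (months 10-12)
Month 7 falls in Q3

3


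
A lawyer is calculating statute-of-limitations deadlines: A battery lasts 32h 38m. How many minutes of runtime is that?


Hours: 32
Extra minutes: 38
Minutes per hour: 60
Hours to minutes: 32 x 60 = 1920
Total: 1920 + 38 = 1958

1958


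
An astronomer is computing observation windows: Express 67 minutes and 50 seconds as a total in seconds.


Minutes: 67
Seconds: 50
Convert minutes to seconds: 67 x 60 = 4020
Add remaining seconds: 4020 + 50 = 4070

4070


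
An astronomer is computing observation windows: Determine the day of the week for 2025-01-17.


Date: 2025-01-17
January 1, 2025 is a Wednesday
Day of year: 17
Offset from Jan 1: 16 days
16 mod 7 = 2
Result: Friday

Friday


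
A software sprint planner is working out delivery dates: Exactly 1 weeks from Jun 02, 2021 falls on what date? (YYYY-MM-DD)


Start: 2021-06-02
Weeks to add: 1
Convert to days: 1 x 7 = 7 days
Add 7 days to 2021-06-02
Result: 2021-06-09

2021-06-09


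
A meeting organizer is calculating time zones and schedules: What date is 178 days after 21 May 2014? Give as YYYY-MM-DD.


Start: 2014-05-21
Adding 178 days
Days remaining in May: 10
After May: 168 days still to add
June 2014: 30 days, 138 remaining
July 2014: 31 days, 107 remaining
August 2014: 31 days, 76 remaining
September 2014: 30 days, 46 remaining
Result: 2014-11-15

2014-11-15


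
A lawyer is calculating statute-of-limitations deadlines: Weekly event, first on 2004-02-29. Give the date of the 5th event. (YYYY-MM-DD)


First occurrence: 2004-02-29 (occurrence 1)
Each occurrence is 7 days after the previous.
Occurrence 5 is 4 weeks after the first.
4 weeks = 28 days
2004-02-29 + 28 days = 2004-03-28

2004-03-28


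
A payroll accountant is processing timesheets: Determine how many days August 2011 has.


Month: August
Year: 2011
August is a 31-day month
Total: 31 days

31


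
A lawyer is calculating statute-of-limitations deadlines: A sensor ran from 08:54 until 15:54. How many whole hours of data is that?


Start: 08:54
End: 15:54
Hour difference: 15 - 8 = 7 hours
Minute difference: 54 - 54 = 0 minutes
Total minutes: 420
Complete hours: 420 / 60 = 7 (remainder 0)

7


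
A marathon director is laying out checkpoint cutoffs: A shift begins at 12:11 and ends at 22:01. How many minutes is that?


Start time: 12:11 = 731 minutes from midnight
End time: 22:01 = 1321 minutes from midnight
Difference: 1321 - 731 = 590 minutes
That is 9 hours and 50 minutes

590


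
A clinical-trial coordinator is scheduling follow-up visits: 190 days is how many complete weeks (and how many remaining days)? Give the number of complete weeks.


Total days: 190
Days per week: 7
Division: 190 / 7 = 27 remainder 1
Complete weeks: 27
Remaining days: 1

27


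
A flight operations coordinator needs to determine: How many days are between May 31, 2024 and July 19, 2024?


Start date: 2024-05-31
End date: 2024-07-19
May 2024: +1 days
Jun 2024: +30 days
Jul 2024: +18 days
Total: 49 days

49


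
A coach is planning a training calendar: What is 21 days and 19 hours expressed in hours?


Days: 21
Extra hours: 19
Hours per day: 24
Days to hours: 21 x 24 = 504
Total: 504 + 19 = 523

523


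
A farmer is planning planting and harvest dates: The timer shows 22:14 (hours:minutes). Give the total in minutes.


Hours: 22
Minutes: 14
Convert hours to minutes: 22 x 60 = 1320
Add remaining minutes: 1320 + 14 = 1334

1334


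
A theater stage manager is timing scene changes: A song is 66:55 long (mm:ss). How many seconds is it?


Minutes: 66
Extra seconds: 55
Seconds per minute: 60
Minutes to seconds: 66 x 60 = 3960
Total: 3960 + 55 = 4015

4015


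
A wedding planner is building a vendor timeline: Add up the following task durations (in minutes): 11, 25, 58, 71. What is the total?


Durations: 11, 25, 58, 71
Running sum: 11
+ 25 = 36
+ 58 = 94
+ 71 = 165
Total duration: 165 minutes
That is 2 hours and 45 minutes

165


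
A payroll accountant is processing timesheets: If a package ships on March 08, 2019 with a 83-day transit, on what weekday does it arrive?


Start: 2019-03-08 (Friday)
Step 1 - find target date: add 83 days
  2019-03-08 + 83 days = 2019-05-30
Step 2 - day of week:
  83 mod 7 = 6
  Friday + 6 days -> Thursday
Result: Thursday (2019-05-30)

Thursday


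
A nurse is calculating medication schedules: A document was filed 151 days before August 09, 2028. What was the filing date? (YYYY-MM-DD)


Start: 2028-08-09
Subtracting 151 days
Days already passed in August: 9
After going back through August: 142 more days to subtract
July 2028: 31 days, 111 remaining
June 2028: 30 days, 81 remaining
May 2028: 31 days, 50 remaining
April 2028: 30 days, 20 remaining
Result: 2028-03-11

2028-03-11


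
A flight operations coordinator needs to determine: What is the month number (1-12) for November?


Calendar month order:
10. October
11. November <--
12. December
November is month number 11

11


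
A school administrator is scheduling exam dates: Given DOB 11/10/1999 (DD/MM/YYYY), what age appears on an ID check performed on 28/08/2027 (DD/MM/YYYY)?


Birth: 1999-10-11
Reference: 2027-08-28
Year difference: 2027 - 1999 = 28
Has birthday (10-11) occurred by 08-28? No
Birthday not yet reached this year -> subtract 1
Age in full years: 27

27


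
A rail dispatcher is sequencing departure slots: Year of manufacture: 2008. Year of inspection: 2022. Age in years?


Birth year: 2008
Current year: 2022
Age = current year - birth year
Age = 2022 - 2008 = 14

14


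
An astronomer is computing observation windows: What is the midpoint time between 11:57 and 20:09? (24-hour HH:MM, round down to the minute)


Start time: 11:57 = 717 minutes from midnight
End time: 20:09 = 1209 minutes from midnight
Sum: 717 + 1209 = 1926
Midpoint: 1926 / 2 = 963 minutes
Convert: 963 / 60 = 16 hours, 3 minutes
Result: 16:03

16:03


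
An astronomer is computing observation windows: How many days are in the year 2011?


Year: 2011
Check leap year rules:
Divisible by 4? No
2011 is not a leap year
Days: 365

365


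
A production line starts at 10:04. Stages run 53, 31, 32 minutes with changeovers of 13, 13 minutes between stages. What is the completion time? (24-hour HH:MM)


Start: 10:04 = 604 min from midnight
  after task 1 (53 min): 10:57
  after break (13 min): 11:10
  after task 2 (31 min): 11:41
  after break (13 min): 11:54
  after task 3 (32 min): 12:26
Total elapsed: 142 minutes
End time: 12:26

12:26


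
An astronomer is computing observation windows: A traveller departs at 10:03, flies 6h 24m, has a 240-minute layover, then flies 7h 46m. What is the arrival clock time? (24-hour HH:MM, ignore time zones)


Depart: 10:03
Leg 1: +384 min -> 16:27
Layover: +240 min -> 20:27
Leg 2: +466 min -> 04:13
Total travel: 1090 minutes = 18h 10m
Arrival: 04:13

04:13


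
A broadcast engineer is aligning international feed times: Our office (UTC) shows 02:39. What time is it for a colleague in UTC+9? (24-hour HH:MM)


Local time: 02:39 at UTC (offset 0h)
Target zone: UTC+9 (offset 9h)
Difference: 9 - (0) = 9 hours
Calculation: 2 + (9) = 11
Result: 11:39

11:39


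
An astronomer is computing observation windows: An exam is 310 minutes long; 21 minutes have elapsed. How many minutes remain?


Total budget: 310 minutes
Time used: 21 minutes
Remaining: 310 - 21 = 289 minutes
Percent used: 6.8%
Percent remaining: 93.2%

289


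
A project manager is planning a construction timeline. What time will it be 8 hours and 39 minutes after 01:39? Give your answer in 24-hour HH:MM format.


Start time: 01:39
Adding: 8 hours 39 minutes
Minutes: 39 + 39 = 78
Minute overflow: 78 >= 60, so carry 1 hour, minutes = 18
Hours: 1 + 8 + 1 = 10
Result: 10:18

10:18


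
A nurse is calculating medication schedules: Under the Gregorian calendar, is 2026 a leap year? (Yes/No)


Year: 2026
Divisible by 4? 2026 / 4 = 506.5 -> No
Not divisible by 4, so NOT a leap year

No


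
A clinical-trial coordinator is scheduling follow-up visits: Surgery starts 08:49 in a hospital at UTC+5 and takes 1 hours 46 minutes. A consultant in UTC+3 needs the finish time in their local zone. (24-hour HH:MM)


Start: 08:49 in UTC+5
Step 1 - add duration:
  minutes: 49 + 46 = 95 (carry 1h)
  hours: 8 + 1 + 1 = 10
  end in UTC+5: 10:35
Step 2 - convert UTC+5 -> UTC+3:
  offset difference: 3 - (5) = -2 hours
  10 + (-2) = 8 -> mod 24 = 8
Result: 08:35 in UTC+3

08:35


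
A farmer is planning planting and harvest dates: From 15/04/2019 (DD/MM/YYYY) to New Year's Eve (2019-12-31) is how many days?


Start: April 15, 2019
End: December 31, 2019
Days left in April: 15
May: 31
June: 30
July: 31
August: 31
... plus remaining months
Sum of remaining months: 245
Total: 15 + 245 = 260

260


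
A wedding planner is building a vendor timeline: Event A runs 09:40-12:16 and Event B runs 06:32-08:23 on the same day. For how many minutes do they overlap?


Interval A: [580, 736] minutes from midnight
Interval B: [392, 503] minutes from midnight
Overlap start = max(580, 392) = 580
Overlap end = min(736, 503) = 503
End <= start, so the intervals do not overlap: 0 minutes

0


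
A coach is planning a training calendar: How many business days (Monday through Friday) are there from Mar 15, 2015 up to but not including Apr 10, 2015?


Start: 2015-03-15 (Sunday)
End (exclusive): 2015-04-10 (Friday)
Total calendar days: 26
Full weeks: 26 // 7 = 3 -> 15 weekdays
Remaining 5 days starting on Sunday:
  Sun(-), Mon(w), Tue(w), Wed(w), Thu(w) -> 4 weekdays
Total business days: 15 + 4 = 19

19


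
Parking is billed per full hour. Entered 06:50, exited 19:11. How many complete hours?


Start: 06:50
End: 19:11
Hour difference: 19 - 6 = 13 hours
Minute difference: 11 - 50 = -39 minutes
Total minutes: 741
Complete hours: 741 / 60 = 12 (remainder 21)

12


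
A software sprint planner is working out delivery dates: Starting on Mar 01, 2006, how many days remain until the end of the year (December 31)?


Start: March 01, 2006
End: December 31, 2006
Days left in March: 30
April: 30
May: 31
June: 30
July: 31
... plus remaining months
Sum of remaining months: 275
Total: 30 + 275 = 305

305


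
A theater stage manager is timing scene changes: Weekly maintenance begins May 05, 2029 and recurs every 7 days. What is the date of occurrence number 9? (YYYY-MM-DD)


First occurrence: 2029-05-05 (occurrence 1)
Each occurrence is 7 days after the previous.
Occurrence 9 is 8 weeks after the first.
8 weeks = 56 days
2029-05-05 + 56 days = 2029-06-30

2029-06-30


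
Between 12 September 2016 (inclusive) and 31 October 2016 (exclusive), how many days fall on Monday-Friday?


Start: 2016-09-12 (Monday)
End (exclusive): 2016-10-31 (Monday)
Total calendar days: 49
Full weeks: 49 // 7 = 7 -> 35 weekdays
Remaining 0 days starting on Monday:
Total business days: 35 + 0 = 35

35


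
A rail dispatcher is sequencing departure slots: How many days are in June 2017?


Month: June
Year: 2017
June is a 30-day month
Total: 30 days

30


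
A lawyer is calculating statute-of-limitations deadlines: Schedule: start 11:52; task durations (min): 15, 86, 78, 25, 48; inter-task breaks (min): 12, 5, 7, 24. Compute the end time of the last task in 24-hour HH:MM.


Start: 11:52 = 712 min from midnight
  after task 1 (15 min): 12:07
  after break (12 min): 12:19
  after task 2 (86 min): 13:45
  after break (5 min): 13:50
  after task 3 (78 min): 15:08
  after break (7 min): 15:15
  after task 4 (25 min): 15:40
  after break (24 min): 16:04
  after task 5 (48 min): 16:52
Total elapsed: 300 minutes
End time: 16:52

16:52


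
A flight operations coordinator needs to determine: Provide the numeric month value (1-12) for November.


Calendar month order:
10. October
11. November <--
12. December
November is month number 11

11


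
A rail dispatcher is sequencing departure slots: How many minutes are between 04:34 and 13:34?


Start time: 04:34 = 274 minutes from midnight
End time: 13:34 = 814 minutes from midnight
Difference: 814 - 274 = 540 minutes
That is 9 hours and 0 minutes

540


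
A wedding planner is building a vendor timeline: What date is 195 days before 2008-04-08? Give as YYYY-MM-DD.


Start: 2008-04-08
Subtracting 195 days
Days already passed in April: 8
After going back through April: 187 more days to subtract
March 2008: 31 days, 156 remaining
February 2008: 29 days, 127 remaining
January 2008: 31 days, 96 remaining
December 2007: 31 days, 65 remaining
Result: 2007-09-26

2007-09-26


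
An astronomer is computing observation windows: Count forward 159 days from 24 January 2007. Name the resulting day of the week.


Start: 2007-01-24 (Wednesday)
Step 1 - find target date: add 159 days
  2007-01-24 + 159 days = 2007-07-02
Step 2 - day of week:
  159 mod 7 = 5
  Wednesday + 5 days -> Monday
Result: Monday (2007-07-02)

Monday


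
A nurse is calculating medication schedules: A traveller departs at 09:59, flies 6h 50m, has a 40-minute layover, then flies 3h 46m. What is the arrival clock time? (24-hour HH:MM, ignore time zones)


Depart: 09:59
Leg 1: +410 min -> 16:49
Layover: +40 min -> 17:29
Leg 2: +226 min -> 21:15
Total travel: 676 minutes = 11h 16m
Arrival: 21:15

21:15


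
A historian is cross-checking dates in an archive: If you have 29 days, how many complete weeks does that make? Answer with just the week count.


Total days: 29
Days per week: 7
Division: 29 / 7 = 4 remainder 1
Complete weeks: 4
Remaining days: 1

4


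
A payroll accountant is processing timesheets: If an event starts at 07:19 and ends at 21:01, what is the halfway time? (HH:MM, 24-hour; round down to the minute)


Start time: 07:19 = 439 minutes from midnight
End time: 21:01 = 1261 minutes from midnight
Sum: 439 + 1261 = 1700
Midpoint: 1700 / 2 = 850 minutes
Convert: 850 / 60 = 14 hours, 10 minutes
Result: 14:10

14:10


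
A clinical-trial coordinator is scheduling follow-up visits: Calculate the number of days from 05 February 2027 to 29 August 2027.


Start date: 2027-02-05
End date: 2027-08-29
Feb 2027: +24 days
Mar 2027: +31 days
Apr 2027: +30 days
... (4 more months)
Total: 205 days

205


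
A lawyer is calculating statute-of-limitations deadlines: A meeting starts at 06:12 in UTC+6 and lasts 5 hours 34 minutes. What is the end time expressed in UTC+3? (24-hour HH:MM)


Start: 06:12 in UTC+6
Step 1 - add duration:
  minutes: 12 + 34 = 46
  hours: 6 + 5 + 0 = 11
  end in UTC+6: 11:46
Step 2 - convert UTC+6 -> UTC+3:
  offset difference: 3 - (6) = -3 hours
  11 + (-3) = 8 -> mod 24 = 8
Result: 08:46 in UTC+3

08:46


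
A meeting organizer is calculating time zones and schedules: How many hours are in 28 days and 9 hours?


Days: 28
Extra hours: 9
Hours per day: 24
Days to hours: 28 x 24 = 672
Total: 672 + 9 = 681

681


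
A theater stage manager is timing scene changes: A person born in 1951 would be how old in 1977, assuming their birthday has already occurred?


Birth year: 1951
Current year: 1977
Age = current year - birth year
Age = 1977 - 1951 = 26

26


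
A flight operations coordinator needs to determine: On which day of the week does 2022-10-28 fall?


Date: 2022-10-28
January 1, 2022 is a Saturday
Day of year: 301
Offset from Jan 1: 300 days
300 mod 7 = 6
Result: Friday

Friday


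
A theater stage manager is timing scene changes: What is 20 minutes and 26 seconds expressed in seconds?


Minutes: 20
Extra seconds: 26
Seconds per minute: 60
Minutes to seconds: 20 x 60 = 1200
Total: 1200 + 26 = 1226

1226


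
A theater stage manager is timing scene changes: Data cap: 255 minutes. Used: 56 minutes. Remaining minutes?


Total budget: 255 minutes
Time used: 56 minutes
Remaining: 255 - 56 = 199 minutes
Percent used: 22.0%
Percent remaining: 78.0%

199


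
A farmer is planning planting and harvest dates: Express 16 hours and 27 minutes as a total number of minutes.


Hours: 16
Extra minutes: 27
Minutes per hour: 60
Hours to minutes: 16 x 60 = 960
Total: 960 + 27 = 987

987


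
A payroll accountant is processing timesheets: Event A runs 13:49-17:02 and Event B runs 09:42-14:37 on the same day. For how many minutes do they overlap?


Interval A: [829, 1022] minutes from midnight
Interval B: [582, 877] minutes from midnight
Overlap start = max(829, 582) = 829
Overlap end = min(1022, 877) = 877
Overlap = 877 - 829 = 48 minutes

48


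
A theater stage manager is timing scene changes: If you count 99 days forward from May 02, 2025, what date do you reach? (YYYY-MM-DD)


Start: 2025-05-02
Adding 99 days
Days remaining in May: 29
After May: 70 days still to add
June 2025: 30 days, 40 remaining
July 2025: 31 days, 9 remaining
August 2025 has 31 days, need 9
Result: 2025-08-09

2025-08-09


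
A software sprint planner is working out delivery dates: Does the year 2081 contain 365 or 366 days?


Year: 2081
Check leap year rules:
Divisible by 4? No
2081 is not a leap year
Days: 365

365


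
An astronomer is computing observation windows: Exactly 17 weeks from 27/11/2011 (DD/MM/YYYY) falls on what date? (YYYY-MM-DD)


Start: 2011-11-27
Weeks to add: 17
Convert to days: 17 x 7 = 119 days
Add 119 days to 2011-11-27
Result: 2012-03-25

2012-03-25


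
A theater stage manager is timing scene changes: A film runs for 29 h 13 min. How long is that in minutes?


Hours: 29
Minutes: 13
Convert hours to minutes: 29 x 60 = 1740
Add remaining minutes: 1740 + 13 = 1753

1753


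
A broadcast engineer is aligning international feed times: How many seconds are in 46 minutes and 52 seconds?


Minutes: 46
Seconds: 52
Convert minutes to seconds: 46 x 60 = 2760
Add remaining seconds: 2760 + 52 = 2812

2812


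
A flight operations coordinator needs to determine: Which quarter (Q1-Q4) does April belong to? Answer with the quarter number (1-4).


Month: April (month 4)
Q1: January-March (months 1-3)
Q2: April-June (months 4-6)
Q3: July-September (months 7-9)
Q4: October-December (months 10-12)
Month 4 falls in Q2

2


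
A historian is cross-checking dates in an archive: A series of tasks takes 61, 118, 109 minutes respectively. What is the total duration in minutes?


Durations: 61, 118, 109
Running sum: 61
+ 118 = 179
+ 109 = 288
Total duration: 288 minutes
That is 4 hours and 48 minutes

288


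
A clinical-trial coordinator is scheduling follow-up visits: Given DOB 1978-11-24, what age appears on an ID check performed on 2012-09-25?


Birth: 1978-11-24
Reference: 2012-09-25
Year difference: 2012 - 1978 = 34
Has birthday (11-24) occurred by 09-25? No
Birthday not yet reached this year -> subtract 1
Age in full years: 33

33


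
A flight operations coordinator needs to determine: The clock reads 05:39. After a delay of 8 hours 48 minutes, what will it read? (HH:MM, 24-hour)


Start time: 05:39
Adding: 8 hours 48 minutes
Minutes: 39 + 48 = 87
Minute overflow: 87 >= 60, so carry 1 hour, minutes = 27
Hours: 5 + 8 + 1 = 14
Result: 14:27

14:27


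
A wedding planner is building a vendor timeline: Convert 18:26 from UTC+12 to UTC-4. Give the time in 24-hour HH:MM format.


Local time: 18:26 at UTC+12 (offset 12h)
Target zone: UTC-4 (offset -4h)
Difference: -4 - (12) = -16 hours
Calculation: 18 + (-16) = 2
Result: 02:26

02:26


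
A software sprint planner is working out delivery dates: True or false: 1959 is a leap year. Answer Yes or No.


Year: 1959
Divisible by 4? 1959 / 4 = 489.75 -> No
Not divisible by 4, so NOT a leap year

No


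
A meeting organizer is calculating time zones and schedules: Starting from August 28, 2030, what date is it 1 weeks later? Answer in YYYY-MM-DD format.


Start: 2030-08-28
Weeks to add: 1
Convert to days: 1 x 7 = 7 days
Add 7 days to 2030-08-28
Result: 2030-09-04

2030-09-04


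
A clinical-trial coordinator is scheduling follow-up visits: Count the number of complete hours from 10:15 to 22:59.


Start: 10:15
End: 22:59
Hour difference: 22 - 10 = 12 hours
Minute difference: 59 - 15 = 44 minutes
Total minutes: 764
Complete hours: 764 / 60 = 12 (remainder 44)

12


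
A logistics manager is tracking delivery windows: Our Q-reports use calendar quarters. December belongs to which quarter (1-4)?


Month: December (month 12)
Q1: January-March (months 1-3)
Q2: April-June (months 4-6)
Q3: July-September (months 7-9)
Q4: October-December (months 10-12)
Month 12 falls in Q4

4


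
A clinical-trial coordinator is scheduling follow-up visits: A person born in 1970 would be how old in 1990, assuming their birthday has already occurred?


Birth year: 1970
Current year: 1990
Age = current year - birth year
Age = 1990 - 1970 = 20

20


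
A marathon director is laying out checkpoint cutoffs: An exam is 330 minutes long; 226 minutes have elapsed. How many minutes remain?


Total budget: 330 minutes
Time used: 226 minutes
Remaining: 330 - 226 = 104 minutes
Percent used: 68.5%
Percent remaining: 31.5%

104


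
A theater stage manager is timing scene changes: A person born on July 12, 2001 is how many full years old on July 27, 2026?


Birth: 2001-07-12
Reference: 2026-07-27
Year difference: 2026 - 2001 = 25
Has birthday (07-12) occurred by 07-27? Yes
Age in full years: 25

25


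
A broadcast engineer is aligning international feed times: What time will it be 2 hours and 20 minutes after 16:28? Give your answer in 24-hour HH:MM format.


Start time: 16:28
Adding: 2 hours 20 minutes
Minutes: 28 + 20 = 48
Hours: 16 + 2 + 0 = 18
Result: 18:48

18:48


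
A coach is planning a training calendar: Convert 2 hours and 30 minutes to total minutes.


Hours: 2
Minutes: 30
Convert hours to minutes: 2 x 60 = 120
Add remaining minutes: 120 + 30 = 150

150


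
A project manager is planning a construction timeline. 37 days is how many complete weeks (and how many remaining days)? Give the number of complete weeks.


Total days: 37
Days per week: 7
Division: 37 / 7 = 5 remainder 2
Complete weeks: 5
Remaining days: 2

5


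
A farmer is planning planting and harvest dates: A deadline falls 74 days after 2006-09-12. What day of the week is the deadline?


Start: 2006-09-12 (Tuesday)
Step 1 - find target date: add 74 days
  2006-09-12 + 74 days = 2006-11-25
Step 2 - day of week:
  74 mod 7 = 4
  Tuesday + 4 days -> Saturday
Result: Saturday (2006-11-25)

Saturday


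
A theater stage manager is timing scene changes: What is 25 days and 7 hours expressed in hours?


Days: 25
Extra hours: 7
Hours per day: 24
Days to hours: 25 x 24 = 600
Total: 600 + 7 = 607

607


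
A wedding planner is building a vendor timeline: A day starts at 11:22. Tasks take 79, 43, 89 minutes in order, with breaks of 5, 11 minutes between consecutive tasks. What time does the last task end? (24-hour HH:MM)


Start: 11:22 = 682 min from midnight
  after task 1 (79 min): 12:41
  after break (5 min): 12:46
  after task 2 (43 min): 13:29
  after break (11 min): 13:40
  after task 3 (89 min): 15:09
Total elapsed: 227 minutes
End time: 15:09

15:09


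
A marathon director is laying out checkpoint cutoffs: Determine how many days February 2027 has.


Month: February
Year: 2027
2027 is not a leap year
February has 28 days
Total: 28 days

28


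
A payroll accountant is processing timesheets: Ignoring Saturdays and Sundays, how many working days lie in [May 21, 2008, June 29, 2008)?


Start: 2008-05-21 (Wednesday)
End (exclusive): 2008-06-29 (Sunday)
Total calendar days: 39
Full weeks: 39 // 7 = 5 -> 25 weekdays
Remaining 4 days starting on Wednesday:
  Wed(w), Thu(w), Fri(w), Sat(-) -> 3 weekdays
Total business days: 25 + 3 = 28

28


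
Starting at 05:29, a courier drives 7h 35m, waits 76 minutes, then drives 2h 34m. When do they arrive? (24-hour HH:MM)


Depart: 05:29
Leg 1: +455 min -> 13:04
Layover: +76 min -> 14:20
Leg 2: +154 min -> 16:54
Total travel: 685 minutes = 11h 25m
Arrival: 16:54

16:54


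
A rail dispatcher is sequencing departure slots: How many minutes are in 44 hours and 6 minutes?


Hours: 44
Extra minutes: 6
Minutes per hour: 60
Hours to minutes: 44 x 60 = 2640
Total: 2640 + 6 = 2646

2646


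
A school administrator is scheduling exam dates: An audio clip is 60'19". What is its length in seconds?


Minutes: 60
Seconds: 19
Convert minutes to seconds: 60 x 60 = 3600
Add remaining seconds: 3600 + 19 = 3619

3619


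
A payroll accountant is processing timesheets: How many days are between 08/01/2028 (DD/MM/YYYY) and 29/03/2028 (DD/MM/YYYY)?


Start date: 2028-01-08
End date: 2028-03-29
Jan 2028: +24 days
Feb 2028: +29 days
Mar 2028: +28 days
Total: 81 days

81


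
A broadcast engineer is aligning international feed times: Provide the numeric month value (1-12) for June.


Calendar month order:
5. May
6. June <--
7. July
June is month number 6

6


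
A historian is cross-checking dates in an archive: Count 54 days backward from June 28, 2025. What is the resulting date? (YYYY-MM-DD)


Start: 2025-06-28
Subtracting 54 days
Days already passed in June: 28
After going back through June: 26 more days to subtract
May 2025 has 31 days, need 26
Result: 2025-05-05

2025-05-05


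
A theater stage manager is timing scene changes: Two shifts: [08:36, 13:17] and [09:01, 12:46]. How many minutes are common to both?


Interval A: [516, 797] minutes from midnight
Interval B: [541, 766] minutes from midnight
Overlap start = max(516, 541) = 541
Overlap end = min(797, 766) = 766
Overlap = 766 - 541 = 225 minutes

225


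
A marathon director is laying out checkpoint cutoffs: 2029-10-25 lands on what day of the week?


Date: 2029-10-25
January 1, 2029 is a Monday
Day of year: 298
Offset from Jan 1: 297 days
297 mod 7 = 3
Result: Thursday

Thursday


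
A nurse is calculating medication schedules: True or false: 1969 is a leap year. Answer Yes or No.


Year: 1969
Divisible by 4? 1969 / 4 = 492.25 -> No
Not divisible by 4, so NOT a leap year

No


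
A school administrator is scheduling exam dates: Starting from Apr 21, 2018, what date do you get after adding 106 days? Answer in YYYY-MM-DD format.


Start: 2018-04-21
Adding 106 days
Days remaining in April: 9
After April: 97 days still to add
May 2018: 31 days, 66 remaining
June 2018: 30 days, 36 remaining
July 2018: 31 days, 5 remaining
August 2018 has 31 days, need 5
Result: 2018-08-05

2018-08-05


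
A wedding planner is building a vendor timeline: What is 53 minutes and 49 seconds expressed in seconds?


Minutes: 53
Extra seconds: 49
Seconds per minute: 60
Minutes to seconds: 53 x 60 = 3180
Total: 3180 + 49 = 3229

3229


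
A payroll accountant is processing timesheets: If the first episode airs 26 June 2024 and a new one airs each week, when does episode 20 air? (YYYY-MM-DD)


First occurrence: 2024-06-26 (occurrence 1)
Each occurrence is 7 days after the previous.
Occurrence 20 is 19 weeks after the first.
19 weeks = 133 days
2024-06-26 + 133 days = 2024-11-06

2024-11-06


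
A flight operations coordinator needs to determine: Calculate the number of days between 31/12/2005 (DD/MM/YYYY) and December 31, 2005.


Start: December 31, 2005
End: December 31, 2005
Days left in December: 0
Total: 0 days

0


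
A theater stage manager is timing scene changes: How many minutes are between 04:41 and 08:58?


Start time: 04:41 = 281 minutes from midnight
End time: 08:58 = 538 minutes from midnight
Difference: 538 - 281 = 257 minutes
That is 4 hours and 17 minutes

257


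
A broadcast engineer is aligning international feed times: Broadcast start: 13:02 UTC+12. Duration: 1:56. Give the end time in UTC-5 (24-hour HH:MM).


Start: 13:02 in UTC+12
Step 1 - add duration:
  minutes: 2 + 56 = 58
  hours: 13 + 1 + 0 = 14
  end in UTC+12: 14:58
Step 2 - convert UTC+12 -> UTC-5:
  offset difference: -5 - (12) = -17 hours
  14 + (-17) = -3 -> mod 24 = 21
Result: 21:58 in UTC-5

21:58


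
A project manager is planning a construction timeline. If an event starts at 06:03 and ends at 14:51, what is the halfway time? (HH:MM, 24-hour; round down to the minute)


Start time: 06:03 = 363 minutes from midnight
End time: 14:51 = 891 minutes from midnight
Sum: 363 + 891 = 1254
Midpoint: 1254 / 2 = 627 minutes
Convert: 627 / 60 = 10 hours, 27 minutes
Result: 10:27

10:27


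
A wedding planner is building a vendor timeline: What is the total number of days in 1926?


Year: 1926
Check leap year rules:
Divisible by 4? No
1926 is not a leap year
Days: 365

365


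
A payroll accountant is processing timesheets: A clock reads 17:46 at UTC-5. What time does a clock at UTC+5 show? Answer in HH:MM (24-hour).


Local time: 17:46 at UTC-5 (offset -5h)
Target zone: UTC+5 (offset 5h)
Difference: 5 - (-5) = 10 hours
Calculation: 17 + (10) = 27
Wraparound: (27) mod 24 = 3
Result: 03:46

03:46


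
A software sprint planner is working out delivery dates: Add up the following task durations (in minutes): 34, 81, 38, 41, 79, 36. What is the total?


Durations: 34, 81, 38, 41, 79, 36
Running sum: 34
+ 81 = 115
+ 38 = 153
+ 41 = 194
+ 79 = 273
+ 36 = 309
Total duration: 309 minutes
That is 5 hours and 9 minutes

309


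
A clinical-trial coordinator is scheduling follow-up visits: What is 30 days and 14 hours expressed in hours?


Days: 30
Extra hours: 14
Hours per day: 24
Days to hours: 30 x 24 = 720
Total: 720 + 14 = 734

734


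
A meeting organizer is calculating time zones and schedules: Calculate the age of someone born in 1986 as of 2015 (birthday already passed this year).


Birth year: 1986
Current year: 2015
Age = current year - birth year
Age = 2015 - 1986 = 29

29


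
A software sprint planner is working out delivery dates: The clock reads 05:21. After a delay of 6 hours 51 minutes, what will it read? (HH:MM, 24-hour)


Start time: 05:21
Adding: 6 hours 51 minutes
Minutes: 21 + 51 = 72
Minute overflow: 72 >= 60, so carry 1 hour, minutes = 12
Hours: 5 + 6 + 1 = 12
Result: 12:12

12:12


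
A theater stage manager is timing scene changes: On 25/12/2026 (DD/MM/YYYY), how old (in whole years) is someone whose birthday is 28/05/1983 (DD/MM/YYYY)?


Birth: 1983-05-28
Reference: 2026-12-25
Year difference: 2026 - 1983 = 43
Has birthday (05-28) occurred by 12-25? Yes
Age in full years: 43

43


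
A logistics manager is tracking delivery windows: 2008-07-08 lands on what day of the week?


Date: 2008-07-08
January 1, 2008 is a Tuesday
Day of year: 190
Offset from Jan 1: 189 days
189 mod 7 = 0
Result: Tuesday

Tuesday


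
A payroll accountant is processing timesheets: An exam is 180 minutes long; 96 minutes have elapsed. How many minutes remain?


Total budget: 180 minutes
Time used: 96 minutes
Remaining: 180 - 96 = 84 minutes
Percent used: 53.3%
Percent remaining: 46.7%

84


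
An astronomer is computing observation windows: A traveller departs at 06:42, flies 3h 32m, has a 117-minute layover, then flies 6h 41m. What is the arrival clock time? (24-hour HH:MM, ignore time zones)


Depart: 06:42
Leg 1: +212 min -> 10:14
Layover: +117 min -> 12:11
Leg 2: +401 min -> 18:52
Total travel: 730 minutes = 12h 10m
Arrival: 18:52

18:52


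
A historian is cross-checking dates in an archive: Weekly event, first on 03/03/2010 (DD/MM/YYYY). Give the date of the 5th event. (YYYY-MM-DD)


First occurrence: 2010-03-03 (occurrence 1)
Each occurrence is 7 days after the previous.
Occurrence 5 is 4 weeks after the first.
4 weeks = 28 days
2010-03-03 + 28 days = 2010-03-31

2010-03-31


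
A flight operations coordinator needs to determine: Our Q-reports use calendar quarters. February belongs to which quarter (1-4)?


Month: February (month 2)
Q1: January-March (months 1-3)
Q2: April-June (months 4-6)
Q3: July-September (months 7-9)
Q4: October-December (months 10-12)
Month 2 falls in Q1

1


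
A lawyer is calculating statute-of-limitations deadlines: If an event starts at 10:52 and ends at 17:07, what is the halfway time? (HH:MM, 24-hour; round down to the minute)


Start time: 10:52 = 652 minutes from midnight
End time: 17:07 = 1027 minutes from midnight
Sum: 652 + 1027 = 1679
Midpoint: 1679 / 2 = 839 minutes
Convert: 839 / 60 = 13 hours, 59 minutes
Result: 13:59

13:59


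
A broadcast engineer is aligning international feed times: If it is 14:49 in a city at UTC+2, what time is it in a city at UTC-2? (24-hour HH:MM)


Local time: 14:49 at UTC+2 (offset 2h)
Target zone: UTC-2 (offset -2h)
Difference: -2 - (2) = -4 hours
Calculation: 14 + (-4) = 10
Result: 10:49

10:49


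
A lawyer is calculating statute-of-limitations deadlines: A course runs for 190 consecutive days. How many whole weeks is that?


Total days: 190
Days per week: 7
Division: 190 / 7 = 27 remainder 1
Complete weeks: 27
Remaining days: 1

27


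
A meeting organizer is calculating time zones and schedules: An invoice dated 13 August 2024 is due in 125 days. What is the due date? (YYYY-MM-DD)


Start: 2024-08-13
Adding 125 days
Days remaining in August: 18
After August: 107 days still to add
September 2024: 30 days, 77 remaining
October 2024: 31 days, 46 remaining
November 2024: 30 days, 16 remaining
December 2024 has 31 days, need 16
Result: 2024-12-16

2024-12-16


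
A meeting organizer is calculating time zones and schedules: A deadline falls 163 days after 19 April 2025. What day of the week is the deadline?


Start: 2025-04-19 (Saturday)
Step 1 - find target date: add 163 days
  2025-04-19 + 163 days = 2025-09-29
Step 2 - day of week:
  163 mod 7 = 2
  Saturday + 2 days -> Monday
Result: Monday (2025-09-29)

Monday
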